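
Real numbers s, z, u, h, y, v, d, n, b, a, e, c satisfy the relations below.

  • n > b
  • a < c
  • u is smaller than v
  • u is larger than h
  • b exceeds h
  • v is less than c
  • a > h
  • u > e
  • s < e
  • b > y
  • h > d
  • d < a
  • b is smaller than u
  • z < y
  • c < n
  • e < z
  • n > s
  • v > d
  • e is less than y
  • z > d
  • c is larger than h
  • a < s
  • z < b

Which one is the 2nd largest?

c

The consecutive relations fix a unique order: d < h < a < s < e < z < y < b < u < v < c < n.
The 2nd largest is c.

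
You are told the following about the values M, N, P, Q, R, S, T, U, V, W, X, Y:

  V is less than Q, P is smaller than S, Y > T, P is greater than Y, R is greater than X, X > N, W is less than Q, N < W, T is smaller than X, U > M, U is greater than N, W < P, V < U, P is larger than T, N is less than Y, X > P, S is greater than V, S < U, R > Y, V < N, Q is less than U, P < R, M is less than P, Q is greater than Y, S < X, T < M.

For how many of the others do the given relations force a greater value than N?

8

From N the given relations immediately reach Y, W, X, U.
From those, P, Q, R — 7 in total.
From those, S — 8 in total.
No other element is forced above N by the given relations, so the count is 8.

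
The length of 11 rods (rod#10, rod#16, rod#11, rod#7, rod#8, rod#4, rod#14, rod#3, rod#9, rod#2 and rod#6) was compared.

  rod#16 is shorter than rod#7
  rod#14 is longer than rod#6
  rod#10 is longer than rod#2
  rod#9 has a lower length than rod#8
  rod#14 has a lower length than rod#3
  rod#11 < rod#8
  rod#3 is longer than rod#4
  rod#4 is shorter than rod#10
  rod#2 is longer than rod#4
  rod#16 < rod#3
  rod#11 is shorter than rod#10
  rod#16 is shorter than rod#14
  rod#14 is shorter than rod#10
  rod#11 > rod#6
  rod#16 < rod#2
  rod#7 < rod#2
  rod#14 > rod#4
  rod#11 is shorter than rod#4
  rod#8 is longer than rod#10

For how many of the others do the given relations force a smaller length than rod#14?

From rod#14 the given relations immediately reach rod#6, rod#16, rod#4.
From those, rod#11 — 4 in total.
No other element is forced below rod#14 by the given relations, so the count is 4.

4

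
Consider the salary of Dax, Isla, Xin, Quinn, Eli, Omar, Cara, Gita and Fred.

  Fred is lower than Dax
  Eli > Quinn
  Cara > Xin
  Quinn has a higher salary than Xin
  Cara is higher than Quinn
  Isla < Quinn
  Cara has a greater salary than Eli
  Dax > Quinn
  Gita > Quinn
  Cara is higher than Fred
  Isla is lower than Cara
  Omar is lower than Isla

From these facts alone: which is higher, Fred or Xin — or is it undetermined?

Following every chain through Xin: above Xin we get Quinn, Eli, Gita, Dax, Cara.
Fred is not reached, and no chain runs the other way from Fred to Xin.
So the given relations leave the order of Xin and Fred undetermined.

undetermined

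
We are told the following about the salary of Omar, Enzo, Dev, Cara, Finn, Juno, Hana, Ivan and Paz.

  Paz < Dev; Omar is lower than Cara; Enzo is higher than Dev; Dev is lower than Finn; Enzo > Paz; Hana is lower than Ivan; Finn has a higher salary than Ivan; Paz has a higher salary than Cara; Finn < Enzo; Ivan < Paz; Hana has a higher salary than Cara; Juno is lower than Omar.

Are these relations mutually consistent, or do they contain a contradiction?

Every relation is compatible with Juno < Omar < Cara < Hana < Ivan < Paz < Dev < Finn < Enzo; the set is consistent.

consistent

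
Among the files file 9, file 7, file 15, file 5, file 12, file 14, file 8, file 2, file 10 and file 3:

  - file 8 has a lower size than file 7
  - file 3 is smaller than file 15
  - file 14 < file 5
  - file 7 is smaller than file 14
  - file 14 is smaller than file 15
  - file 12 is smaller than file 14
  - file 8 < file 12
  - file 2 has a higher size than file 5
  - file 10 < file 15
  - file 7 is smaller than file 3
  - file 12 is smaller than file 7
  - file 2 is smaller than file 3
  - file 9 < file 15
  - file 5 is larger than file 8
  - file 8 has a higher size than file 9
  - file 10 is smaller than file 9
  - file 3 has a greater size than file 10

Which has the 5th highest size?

Chaining the given pairs: file 10 < file 9 < file 8 < file 12 < file 7 < file 14 < file 5 < file 2 < file 3 < file 15.
Counting 5 from the largest end gives file 14.

file 14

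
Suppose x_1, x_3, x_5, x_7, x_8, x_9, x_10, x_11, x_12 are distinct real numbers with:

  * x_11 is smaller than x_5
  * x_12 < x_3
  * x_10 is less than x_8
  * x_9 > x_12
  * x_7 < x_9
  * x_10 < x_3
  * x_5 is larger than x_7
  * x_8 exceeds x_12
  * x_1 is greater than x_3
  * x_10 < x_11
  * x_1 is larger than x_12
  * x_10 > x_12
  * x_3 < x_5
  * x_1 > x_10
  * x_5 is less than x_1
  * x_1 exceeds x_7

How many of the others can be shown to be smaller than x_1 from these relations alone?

6

The elements the relations force below x_1 are x_12, x_10, x_3, x_11, x_7, x_5 — no chain reaches any other.
That is 6.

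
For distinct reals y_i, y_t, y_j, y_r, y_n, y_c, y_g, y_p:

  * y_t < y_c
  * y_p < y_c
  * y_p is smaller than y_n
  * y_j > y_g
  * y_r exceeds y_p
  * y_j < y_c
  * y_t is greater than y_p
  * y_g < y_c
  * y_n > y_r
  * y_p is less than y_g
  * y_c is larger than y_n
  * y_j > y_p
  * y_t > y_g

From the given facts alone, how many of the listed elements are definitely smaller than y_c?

6

From y_c the given relations immediately reach y_p, y_g, y_t, y_j, y_n.
From those, y_r — 6 in total.
No other element is forced below y_c by the given relations, so the count is 6.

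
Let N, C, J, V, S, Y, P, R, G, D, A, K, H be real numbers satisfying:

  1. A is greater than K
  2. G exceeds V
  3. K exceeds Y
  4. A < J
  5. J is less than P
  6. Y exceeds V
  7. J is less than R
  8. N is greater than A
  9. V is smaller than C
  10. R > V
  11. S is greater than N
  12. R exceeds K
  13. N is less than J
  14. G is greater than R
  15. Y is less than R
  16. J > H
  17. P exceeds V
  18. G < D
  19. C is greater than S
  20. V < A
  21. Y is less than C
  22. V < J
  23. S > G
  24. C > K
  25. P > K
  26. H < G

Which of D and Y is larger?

D

Y < K and K < A give Y < A.
Then A < N extends the chain to N.
Then N < J extends the chain to J.
Then J < R extends the chain to R.
Then R < G extends the chain to G.
Then G < D extends the chain to D.
So Y < D; D is the larger of the two.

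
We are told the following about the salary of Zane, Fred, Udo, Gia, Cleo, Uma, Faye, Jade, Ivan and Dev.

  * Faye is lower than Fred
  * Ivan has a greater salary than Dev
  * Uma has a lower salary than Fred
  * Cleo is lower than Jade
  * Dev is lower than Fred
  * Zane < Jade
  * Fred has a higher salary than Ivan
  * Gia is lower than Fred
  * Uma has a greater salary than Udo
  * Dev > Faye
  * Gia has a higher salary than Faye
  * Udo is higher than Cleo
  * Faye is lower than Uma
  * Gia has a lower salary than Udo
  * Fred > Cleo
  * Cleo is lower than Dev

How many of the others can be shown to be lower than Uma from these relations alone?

4

Directly below Uma: Faye, Udo.
One step further: Cleo, Gia (4 so far).
Nothing else is reachable below Uma; 4 in all.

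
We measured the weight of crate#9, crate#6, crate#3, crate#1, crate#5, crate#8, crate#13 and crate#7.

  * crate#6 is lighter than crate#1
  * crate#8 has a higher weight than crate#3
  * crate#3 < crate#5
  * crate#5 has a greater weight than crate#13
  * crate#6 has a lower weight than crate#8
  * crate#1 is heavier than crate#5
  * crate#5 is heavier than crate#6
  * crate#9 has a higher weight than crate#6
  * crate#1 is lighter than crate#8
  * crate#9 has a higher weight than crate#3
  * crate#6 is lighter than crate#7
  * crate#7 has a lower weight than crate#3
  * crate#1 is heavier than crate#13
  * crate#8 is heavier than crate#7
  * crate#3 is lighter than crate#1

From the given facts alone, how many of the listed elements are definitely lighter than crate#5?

4

The elements the relations force below crate#5 are crate#6, crate#13, crate#7, crate#3 — no chain reaches any other.
That is 4.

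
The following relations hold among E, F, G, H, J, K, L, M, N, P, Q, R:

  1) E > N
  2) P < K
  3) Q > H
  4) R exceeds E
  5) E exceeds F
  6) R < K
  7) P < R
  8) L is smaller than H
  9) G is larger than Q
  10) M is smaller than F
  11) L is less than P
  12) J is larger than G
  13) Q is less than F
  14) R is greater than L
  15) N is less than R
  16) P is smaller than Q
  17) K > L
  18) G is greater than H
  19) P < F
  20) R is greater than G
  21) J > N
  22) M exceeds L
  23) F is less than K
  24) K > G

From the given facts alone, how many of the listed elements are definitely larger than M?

The elements the relations force above M are F, E, R, K — no chain reaches any other.
That is 4.

4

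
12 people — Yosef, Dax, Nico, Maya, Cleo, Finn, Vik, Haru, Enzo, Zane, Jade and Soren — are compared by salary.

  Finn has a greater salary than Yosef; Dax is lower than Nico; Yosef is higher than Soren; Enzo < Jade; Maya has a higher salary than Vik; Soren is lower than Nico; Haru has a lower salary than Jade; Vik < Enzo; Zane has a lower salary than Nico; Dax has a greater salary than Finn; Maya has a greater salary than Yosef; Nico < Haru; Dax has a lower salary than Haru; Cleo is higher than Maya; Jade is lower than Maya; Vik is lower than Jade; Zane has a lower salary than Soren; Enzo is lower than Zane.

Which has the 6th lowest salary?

Finn

The consecutive relations fix a unique order: Vik < Enzo < Zane < Soren < Yosef < Finn < Dax < Nico < Haru < Jade < Maya < Cleo.
Counting 6 from the smallest end gives Finn.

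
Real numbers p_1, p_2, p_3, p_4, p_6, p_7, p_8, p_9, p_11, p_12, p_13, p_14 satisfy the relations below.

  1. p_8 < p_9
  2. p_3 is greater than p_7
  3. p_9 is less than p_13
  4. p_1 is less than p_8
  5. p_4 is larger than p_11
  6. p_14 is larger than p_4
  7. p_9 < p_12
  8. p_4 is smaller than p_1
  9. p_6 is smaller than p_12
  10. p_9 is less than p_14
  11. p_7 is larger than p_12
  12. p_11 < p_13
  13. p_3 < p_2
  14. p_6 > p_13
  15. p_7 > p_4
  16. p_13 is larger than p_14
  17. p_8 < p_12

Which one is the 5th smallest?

The consecutive relations fix a unique order: p_11 < p_4 < p_1 < p_8 < p_9 < p_14 < p_13 < p_6 < p_12 < p_7 < p_3 < p_2.
The 5th smallest is p_9.

p_9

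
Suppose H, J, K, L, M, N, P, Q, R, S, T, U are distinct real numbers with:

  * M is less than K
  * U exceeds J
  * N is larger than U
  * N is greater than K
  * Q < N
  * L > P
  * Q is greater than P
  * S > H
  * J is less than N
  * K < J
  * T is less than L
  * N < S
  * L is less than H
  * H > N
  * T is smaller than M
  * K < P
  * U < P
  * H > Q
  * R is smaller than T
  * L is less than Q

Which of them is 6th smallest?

U

Chaining the given pairs: R < T < M < K < J < U < P < L < Q < N < H < S.
Counting 6 from the smallest end gives U.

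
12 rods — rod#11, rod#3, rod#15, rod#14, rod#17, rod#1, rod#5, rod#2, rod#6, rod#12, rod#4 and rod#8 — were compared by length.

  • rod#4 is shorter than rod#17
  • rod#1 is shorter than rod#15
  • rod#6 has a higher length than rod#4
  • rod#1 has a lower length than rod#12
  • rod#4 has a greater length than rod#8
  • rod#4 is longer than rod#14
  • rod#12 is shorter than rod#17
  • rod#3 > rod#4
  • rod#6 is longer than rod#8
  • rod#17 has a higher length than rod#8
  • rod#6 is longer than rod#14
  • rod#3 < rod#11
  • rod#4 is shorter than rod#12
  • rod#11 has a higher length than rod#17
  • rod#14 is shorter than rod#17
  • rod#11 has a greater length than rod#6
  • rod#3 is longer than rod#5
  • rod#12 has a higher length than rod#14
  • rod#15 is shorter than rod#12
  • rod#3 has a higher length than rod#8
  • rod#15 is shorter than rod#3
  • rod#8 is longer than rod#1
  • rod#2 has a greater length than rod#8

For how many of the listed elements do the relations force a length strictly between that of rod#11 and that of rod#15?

3

Chaining upward from rod#15 reaches: rod#12, rod#17, rod#3.
Chaining downward from rod#11 reaches: rod#1, rod#14, rod#8, rod#5, rod#4, rod#12, rod#17, rod#3, rod#6.
Strictly between rod#15 and rod#11 are those in both lists: rod#12, rod#17, rod#3 — 3 elements.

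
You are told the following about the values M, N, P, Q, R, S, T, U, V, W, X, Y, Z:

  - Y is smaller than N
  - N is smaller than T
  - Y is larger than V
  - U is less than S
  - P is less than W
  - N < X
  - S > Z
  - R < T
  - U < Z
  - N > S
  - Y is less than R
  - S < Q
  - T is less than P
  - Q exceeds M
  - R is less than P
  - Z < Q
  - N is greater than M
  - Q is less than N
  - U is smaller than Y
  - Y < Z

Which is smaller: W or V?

V < Y and Y < Z give V < Z.
Then Z < S extends the chain to S.
With S < Q: V < Y < Z < S < Q.
With Q < N: V < Y < Z < S < Q < N.
Then N < T extends the chain to T.
With T < P: V < Y < Z < S < Q < N < T < P.
Then P < W extends the chain to W.
So V < W; V is the smaller of the two.

V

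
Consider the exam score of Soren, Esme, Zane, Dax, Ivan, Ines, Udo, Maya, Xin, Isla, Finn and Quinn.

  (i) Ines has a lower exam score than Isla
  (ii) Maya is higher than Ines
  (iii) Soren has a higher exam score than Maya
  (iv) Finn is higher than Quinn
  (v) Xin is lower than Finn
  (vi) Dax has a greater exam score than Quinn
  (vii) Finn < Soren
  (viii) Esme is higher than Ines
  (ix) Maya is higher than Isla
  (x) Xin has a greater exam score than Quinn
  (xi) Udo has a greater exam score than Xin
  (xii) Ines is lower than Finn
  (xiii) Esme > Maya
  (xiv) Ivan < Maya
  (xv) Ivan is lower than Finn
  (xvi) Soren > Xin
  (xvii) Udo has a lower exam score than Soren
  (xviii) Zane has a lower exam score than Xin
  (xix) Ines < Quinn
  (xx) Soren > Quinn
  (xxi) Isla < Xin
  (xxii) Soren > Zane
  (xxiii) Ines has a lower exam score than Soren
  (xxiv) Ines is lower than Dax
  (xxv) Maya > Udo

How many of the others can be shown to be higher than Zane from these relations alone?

From Zane the given relations immediately reach Xin, Soren.
From those, Finn, Udo — 4 in total.
From those, Maya — 5 in total.
From those, Esme — 6 in total.
No other element is forced above Zane by the given relations, so the count is 6.

6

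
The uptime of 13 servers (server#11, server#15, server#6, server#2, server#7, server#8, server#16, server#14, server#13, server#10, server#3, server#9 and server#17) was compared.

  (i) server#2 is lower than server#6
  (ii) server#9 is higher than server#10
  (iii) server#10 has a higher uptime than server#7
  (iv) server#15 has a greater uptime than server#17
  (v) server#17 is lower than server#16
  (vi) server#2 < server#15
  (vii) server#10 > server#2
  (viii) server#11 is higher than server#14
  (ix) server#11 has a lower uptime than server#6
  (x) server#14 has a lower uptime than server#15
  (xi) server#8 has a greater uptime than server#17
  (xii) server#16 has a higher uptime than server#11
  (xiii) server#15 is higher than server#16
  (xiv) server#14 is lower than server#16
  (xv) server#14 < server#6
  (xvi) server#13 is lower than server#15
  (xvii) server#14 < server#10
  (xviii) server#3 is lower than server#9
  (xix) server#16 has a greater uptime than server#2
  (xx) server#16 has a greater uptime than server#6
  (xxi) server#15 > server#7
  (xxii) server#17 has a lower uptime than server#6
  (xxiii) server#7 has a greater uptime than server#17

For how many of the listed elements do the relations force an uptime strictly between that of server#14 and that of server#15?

Chaining upward from server#14 reaches: server#11, server#10, server#6, server#9, server#16.
Chaining downward from server#15 reaches: server#17, server#2, server#7, server#13, server#11, server#6, server#16.
Strictly between server#14 and server#15 are those in both lists: server#11, server#6, server#16 — 3 elements.

3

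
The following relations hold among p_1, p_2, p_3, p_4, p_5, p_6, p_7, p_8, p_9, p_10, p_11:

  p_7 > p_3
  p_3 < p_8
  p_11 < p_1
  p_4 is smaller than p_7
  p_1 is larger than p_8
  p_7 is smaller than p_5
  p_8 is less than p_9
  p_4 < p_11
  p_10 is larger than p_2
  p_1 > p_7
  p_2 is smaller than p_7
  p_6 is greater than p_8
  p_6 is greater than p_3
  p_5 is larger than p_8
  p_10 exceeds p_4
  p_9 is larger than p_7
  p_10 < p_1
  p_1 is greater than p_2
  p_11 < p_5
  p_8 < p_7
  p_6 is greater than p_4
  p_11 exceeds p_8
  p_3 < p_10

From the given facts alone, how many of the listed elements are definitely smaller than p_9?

5

Directly below p_9: p_8, p_7.
One step further: p_4, p_2, p_3 (5 so far).
Nothing else is reachable below p_9; 5 in all.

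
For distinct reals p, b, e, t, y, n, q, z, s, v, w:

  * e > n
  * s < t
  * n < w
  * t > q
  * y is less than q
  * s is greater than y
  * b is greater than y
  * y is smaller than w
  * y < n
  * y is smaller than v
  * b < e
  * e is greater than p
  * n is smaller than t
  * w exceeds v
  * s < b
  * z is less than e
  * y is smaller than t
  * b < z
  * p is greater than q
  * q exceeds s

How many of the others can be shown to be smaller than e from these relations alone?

7

Directly below e: b, z, p, n.
One step further: y, s, q (7 so far).
No other element is forced below e by the given relations, so the count is 7.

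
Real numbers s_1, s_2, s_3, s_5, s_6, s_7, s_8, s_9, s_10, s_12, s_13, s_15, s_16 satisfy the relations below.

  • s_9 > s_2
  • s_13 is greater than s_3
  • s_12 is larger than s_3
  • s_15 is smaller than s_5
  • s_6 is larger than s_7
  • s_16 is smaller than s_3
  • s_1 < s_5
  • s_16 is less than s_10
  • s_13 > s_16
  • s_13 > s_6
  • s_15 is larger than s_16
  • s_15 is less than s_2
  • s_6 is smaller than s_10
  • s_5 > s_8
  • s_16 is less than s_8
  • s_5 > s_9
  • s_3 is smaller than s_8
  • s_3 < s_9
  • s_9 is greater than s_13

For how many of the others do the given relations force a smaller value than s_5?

Directly below s_5: s_15, s_1, s_8, s_9.
One step further: s_16, s_3, s_2, s_13 (8 so far).
One step further: s_6 (9 so far).
One step further: s_7 (10 so far).
Nothing else is reachable below s_5; 10 in all.

10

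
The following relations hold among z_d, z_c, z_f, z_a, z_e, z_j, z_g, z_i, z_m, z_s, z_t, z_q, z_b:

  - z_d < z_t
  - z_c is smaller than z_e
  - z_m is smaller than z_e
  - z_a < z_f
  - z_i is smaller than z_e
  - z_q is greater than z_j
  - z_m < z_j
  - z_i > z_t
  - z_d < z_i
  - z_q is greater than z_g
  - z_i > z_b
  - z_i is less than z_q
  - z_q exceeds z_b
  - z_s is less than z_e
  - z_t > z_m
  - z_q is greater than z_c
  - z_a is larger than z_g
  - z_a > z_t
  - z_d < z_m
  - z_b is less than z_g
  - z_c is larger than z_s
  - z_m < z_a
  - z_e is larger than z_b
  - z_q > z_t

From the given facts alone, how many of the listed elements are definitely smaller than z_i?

The elements the relations force below z_i are z_d, z_b, z_m, z_t — no chain reaches any other.
That is 4.

4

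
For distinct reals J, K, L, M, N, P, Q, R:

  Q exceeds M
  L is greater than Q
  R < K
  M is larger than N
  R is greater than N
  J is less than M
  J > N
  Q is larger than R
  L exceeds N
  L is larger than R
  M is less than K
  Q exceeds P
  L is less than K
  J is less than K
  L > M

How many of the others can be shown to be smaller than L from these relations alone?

From L the given relations immediately reach N, R, M, Q.
From those, P, J — 6 in total.
No other element is forced below L by the given relations, so the count is 6.

6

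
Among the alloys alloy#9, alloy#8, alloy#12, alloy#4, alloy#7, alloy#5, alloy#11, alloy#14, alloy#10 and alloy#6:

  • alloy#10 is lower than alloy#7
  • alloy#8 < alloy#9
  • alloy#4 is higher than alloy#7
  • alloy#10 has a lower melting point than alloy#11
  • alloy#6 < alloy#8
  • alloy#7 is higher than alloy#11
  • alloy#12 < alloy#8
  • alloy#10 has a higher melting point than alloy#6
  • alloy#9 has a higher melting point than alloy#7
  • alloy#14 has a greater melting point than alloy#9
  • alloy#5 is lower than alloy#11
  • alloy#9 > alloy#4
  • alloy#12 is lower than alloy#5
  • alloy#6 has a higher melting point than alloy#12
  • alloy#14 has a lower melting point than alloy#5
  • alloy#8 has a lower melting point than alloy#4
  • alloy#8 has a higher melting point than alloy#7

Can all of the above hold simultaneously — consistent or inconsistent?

Chaining the given relations yields alloy#11 < alloy#7 < alloy#8 < alloy#4 < alloy#9 < alloy#14 < alloy#5, so alloy#11 < alloy#5. But one relation states alloy#5 < alloy#11. These cannot both hold.

inconsistent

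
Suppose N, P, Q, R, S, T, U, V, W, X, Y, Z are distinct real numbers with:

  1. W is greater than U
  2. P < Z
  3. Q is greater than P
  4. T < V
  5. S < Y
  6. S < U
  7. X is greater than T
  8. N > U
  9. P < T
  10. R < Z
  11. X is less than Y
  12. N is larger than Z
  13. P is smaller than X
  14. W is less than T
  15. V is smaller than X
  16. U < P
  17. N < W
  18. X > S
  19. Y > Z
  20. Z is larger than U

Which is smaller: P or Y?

P

Link the given pairs in sequence: P < Z; Z < N; N < W; W < T; T < V; V < X; X < Y.
Chaining these gives P < Z < N < W < T < V < X < Y.
So P < Y; P is the smaller of the two.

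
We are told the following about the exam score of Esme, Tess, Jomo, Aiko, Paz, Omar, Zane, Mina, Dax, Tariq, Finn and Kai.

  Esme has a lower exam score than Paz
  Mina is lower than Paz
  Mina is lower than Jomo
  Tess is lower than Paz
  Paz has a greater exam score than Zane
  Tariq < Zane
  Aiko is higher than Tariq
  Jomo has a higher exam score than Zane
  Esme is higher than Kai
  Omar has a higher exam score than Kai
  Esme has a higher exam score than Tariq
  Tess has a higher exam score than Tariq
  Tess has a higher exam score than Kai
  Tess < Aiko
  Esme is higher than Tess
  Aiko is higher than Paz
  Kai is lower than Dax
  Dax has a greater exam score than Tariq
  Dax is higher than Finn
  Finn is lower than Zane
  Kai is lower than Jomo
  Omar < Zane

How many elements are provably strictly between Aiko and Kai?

5

The relations place Kai below Aiko. An element lies strictly between them when it is forced above Kai and also forced below Aiko.
Above Kai: {Omar, Zane, Tess, Esme, Dax, Jomo, Paz}. Below Aiko: {Tariq, Finn, Mina, Omar, Zane, Tess, Esme, Paz}.
Intersection: {Omar, Zane, Tess, Esme, Paz} — 5.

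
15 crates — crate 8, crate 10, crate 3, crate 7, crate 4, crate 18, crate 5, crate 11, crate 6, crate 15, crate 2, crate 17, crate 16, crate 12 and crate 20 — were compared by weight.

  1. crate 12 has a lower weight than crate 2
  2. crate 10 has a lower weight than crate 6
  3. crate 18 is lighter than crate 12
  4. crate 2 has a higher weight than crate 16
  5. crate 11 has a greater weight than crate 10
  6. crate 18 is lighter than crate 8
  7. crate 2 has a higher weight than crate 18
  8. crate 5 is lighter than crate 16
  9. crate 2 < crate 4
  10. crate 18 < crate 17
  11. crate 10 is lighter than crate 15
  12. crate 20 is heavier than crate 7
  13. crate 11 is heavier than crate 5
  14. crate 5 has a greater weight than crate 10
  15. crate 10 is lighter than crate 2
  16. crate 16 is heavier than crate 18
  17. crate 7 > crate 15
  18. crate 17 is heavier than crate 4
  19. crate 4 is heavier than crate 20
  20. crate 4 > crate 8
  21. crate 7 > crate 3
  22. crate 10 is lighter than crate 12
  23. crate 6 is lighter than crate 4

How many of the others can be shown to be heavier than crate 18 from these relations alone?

From crate 18 the given relations immediately reach crate 16, crate 8, crate 12, crate 2, crate 17.
From those, crate 4 — 6 in total.
Nothing else is reachable above crate 18; 6 in all.

6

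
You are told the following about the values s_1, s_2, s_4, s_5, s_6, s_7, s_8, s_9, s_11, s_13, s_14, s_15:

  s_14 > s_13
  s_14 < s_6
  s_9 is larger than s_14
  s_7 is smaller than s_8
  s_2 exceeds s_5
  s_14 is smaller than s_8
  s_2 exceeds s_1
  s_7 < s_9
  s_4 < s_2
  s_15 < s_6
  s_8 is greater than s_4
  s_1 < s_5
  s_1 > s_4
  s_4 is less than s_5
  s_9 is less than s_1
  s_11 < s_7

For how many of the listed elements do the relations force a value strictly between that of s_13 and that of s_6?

The relations place s_13 below s_6. An element lies strictly between them when it is forced above s_13 and also forced below s_6.
Above s_13: {s_14, s_9, s_1, s_5, s_8, s_2}. Below s_6: {s_15, s_14}.
Intersection: {s_14} — 1.

1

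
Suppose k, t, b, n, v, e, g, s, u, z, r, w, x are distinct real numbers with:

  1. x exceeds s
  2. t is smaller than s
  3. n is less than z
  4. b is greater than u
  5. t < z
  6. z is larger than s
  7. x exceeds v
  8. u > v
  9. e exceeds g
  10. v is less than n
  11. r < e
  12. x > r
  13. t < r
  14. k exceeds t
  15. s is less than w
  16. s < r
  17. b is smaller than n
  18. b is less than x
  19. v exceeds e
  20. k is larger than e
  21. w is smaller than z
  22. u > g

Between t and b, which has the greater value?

b

t < s and s < r give t < r.
With r < e: t < s < r < e.
With e < v: t < s < r < e < v.
Then v < u extends the chain to u.
With u < b: t < s < r < e < v < u < b.
So t < b; b is the larger of the two.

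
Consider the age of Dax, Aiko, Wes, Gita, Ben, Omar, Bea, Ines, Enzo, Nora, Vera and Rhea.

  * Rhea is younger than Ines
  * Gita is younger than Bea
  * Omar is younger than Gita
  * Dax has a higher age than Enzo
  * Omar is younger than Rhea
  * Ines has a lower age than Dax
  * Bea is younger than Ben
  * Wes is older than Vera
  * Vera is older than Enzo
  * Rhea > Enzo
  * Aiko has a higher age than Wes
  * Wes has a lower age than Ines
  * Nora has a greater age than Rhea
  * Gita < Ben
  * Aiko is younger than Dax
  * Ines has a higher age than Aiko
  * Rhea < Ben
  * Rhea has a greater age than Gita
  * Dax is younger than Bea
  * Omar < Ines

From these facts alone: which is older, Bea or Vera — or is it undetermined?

Chaining the given relations: Vera < Wes < Aiko < Ines < Dax < Bea.
So Bea is older.

Bea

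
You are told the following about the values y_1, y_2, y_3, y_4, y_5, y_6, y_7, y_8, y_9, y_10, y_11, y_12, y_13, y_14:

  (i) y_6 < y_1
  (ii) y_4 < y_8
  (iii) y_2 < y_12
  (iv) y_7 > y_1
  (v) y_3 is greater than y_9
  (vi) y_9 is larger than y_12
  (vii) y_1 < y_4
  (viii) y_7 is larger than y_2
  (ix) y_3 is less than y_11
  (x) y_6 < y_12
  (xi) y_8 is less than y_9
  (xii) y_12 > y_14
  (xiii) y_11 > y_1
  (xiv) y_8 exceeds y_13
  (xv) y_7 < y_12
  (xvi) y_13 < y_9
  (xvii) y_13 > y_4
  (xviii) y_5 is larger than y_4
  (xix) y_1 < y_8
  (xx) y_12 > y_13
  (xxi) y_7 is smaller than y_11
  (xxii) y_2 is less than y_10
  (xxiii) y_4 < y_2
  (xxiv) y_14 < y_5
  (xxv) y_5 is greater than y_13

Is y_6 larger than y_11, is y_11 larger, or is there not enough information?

y_11

y_6 < y_1 and y_1 < y_4 give y_6 < y_4.
With y_4 < y_2: y_6 < y_1 < y_4 < y_2.
Then y_2 < y_7 extends the chain to y_7.
Then y_7 < y_12 extends the chain to y_12.
Then y_12 < y_9 extends the chain to y_9.
With y_9 < y_3: y_6 < y_1 < y_4 < y_2 < y_7 < y_12 < y_9 < y_3.
Then y_3 < y_11 extends the chain to y_11.
So y_11 is larger.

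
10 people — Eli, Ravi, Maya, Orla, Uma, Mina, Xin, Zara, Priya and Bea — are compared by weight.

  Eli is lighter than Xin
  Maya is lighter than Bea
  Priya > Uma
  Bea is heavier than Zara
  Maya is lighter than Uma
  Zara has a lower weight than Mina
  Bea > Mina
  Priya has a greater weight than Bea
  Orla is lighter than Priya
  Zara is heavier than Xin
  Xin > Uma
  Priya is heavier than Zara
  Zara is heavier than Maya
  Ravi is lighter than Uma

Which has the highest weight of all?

Priya

Chaining downward from Priya: directly below it, Uma, Orla, Zara, Bea; then Ravi, Maya, Xin, Mina; then Eli.
That covers every other element, and nothing is given above Priya, so Priya is the highest weight.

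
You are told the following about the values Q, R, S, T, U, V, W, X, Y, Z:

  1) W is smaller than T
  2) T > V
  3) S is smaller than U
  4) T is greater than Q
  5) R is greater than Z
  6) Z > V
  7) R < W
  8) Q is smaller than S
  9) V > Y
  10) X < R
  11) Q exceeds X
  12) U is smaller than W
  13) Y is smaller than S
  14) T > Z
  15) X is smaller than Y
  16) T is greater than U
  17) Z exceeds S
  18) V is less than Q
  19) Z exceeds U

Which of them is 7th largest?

Q

Piecing the relations together gives one ordering: X < Y < V < Q < S < U < Z < R < W < T.
Counting 7 from the largest end gives Q.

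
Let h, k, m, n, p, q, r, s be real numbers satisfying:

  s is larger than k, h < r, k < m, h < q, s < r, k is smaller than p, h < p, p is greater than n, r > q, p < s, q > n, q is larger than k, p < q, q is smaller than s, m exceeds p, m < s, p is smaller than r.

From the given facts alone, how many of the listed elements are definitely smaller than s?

Directly below s: k, p, q, m.
One step further: n, h (6 so far).
Nothing else is reachable below s; 6 in all.

6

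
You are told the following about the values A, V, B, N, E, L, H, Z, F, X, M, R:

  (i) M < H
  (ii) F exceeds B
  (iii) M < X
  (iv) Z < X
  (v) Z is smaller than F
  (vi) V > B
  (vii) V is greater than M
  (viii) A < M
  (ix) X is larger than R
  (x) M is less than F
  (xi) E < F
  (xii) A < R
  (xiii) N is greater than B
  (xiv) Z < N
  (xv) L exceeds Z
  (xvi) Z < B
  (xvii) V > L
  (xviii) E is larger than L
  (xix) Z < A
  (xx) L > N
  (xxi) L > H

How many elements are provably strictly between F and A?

The relations place A below F. An element lies strictly between them when it is forced above A and also forced below F.
Above A: {M, H, R, L, E, V, X}. Below F: {Z, B, N, M, H, L, E}.
Intersection: {M, H, L, E} — 4.

4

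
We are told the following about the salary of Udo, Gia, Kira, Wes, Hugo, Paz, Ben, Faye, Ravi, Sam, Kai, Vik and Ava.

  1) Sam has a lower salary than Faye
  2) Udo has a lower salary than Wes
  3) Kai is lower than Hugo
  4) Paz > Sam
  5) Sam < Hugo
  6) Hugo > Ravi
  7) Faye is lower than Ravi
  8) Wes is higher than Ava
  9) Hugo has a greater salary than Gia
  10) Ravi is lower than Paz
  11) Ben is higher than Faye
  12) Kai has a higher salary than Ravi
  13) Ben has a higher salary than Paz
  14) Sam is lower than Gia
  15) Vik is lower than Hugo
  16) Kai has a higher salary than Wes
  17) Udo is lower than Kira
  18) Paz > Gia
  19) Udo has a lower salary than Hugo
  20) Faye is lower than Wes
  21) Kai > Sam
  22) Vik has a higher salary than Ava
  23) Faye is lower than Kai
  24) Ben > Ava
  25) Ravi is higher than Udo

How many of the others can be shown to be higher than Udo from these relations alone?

The elements the relations force above Udo are Ravi, Paz, Wes, Kira, Kai, Ben, Hugo — no chain reaches any other.
That is 7.

7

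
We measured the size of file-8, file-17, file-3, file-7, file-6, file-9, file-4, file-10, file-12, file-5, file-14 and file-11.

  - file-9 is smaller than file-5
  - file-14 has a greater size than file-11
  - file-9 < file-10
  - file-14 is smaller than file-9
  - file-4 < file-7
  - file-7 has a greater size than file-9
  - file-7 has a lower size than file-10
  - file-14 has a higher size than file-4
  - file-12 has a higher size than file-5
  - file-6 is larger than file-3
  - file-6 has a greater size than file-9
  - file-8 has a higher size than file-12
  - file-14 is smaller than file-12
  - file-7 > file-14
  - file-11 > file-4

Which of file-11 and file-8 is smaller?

file-11

file-11 < file-14 and file-14 < file-9 give file-11 < file-9.
With file-9 < file-5: file-11 < file-14 < file-9 < file-5.
With file-5 < file-12: file-11 < file-14 < file-9 < file-5 < file-12.
With file-12 < file-8: file-11 < file-14 < file-9 < file-5 < file-12 < file-8.
So file-11 < file-8; file-11 is the smaller of the two.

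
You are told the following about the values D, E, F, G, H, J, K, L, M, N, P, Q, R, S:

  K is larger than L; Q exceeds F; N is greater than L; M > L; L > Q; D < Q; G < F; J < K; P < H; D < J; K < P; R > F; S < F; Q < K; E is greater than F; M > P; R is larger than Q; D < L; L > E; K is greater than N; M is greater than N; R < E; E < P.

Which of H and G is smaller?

G

G < F and F < Q give G < Q.
Then Q < R extends the chain to R.
With R < E: G < F < Q < R < E.
With E < L: G < F < Q < R < E < L.
Then L < N extends the chain to N.
Then N < K extends the chain to K.
Then K < P extends the chain to P.
Then P < H extends the chain to H.
So G < H; G is the smaller of the two.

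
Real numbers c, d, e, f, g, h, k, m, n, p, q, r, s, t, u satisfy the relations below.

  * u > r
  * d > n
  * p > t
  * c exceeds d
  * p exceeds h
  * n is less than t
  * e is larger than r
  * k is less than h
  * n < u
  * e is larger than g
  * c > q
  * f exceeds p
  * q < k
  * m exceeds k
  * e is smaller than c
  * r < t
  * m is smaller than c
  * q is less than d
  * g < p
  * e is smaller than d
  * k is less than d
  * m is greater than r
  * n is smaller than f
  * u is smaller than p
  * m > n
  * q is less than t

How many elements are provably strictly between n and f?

Chaining upward from n reaches: u, m, t, p, d, c.
Chaining downward from f reaches: r, g, q, u, k, t, h, p.
Strictly between n and f are those in both lists: u, t, p — 3 elements.

3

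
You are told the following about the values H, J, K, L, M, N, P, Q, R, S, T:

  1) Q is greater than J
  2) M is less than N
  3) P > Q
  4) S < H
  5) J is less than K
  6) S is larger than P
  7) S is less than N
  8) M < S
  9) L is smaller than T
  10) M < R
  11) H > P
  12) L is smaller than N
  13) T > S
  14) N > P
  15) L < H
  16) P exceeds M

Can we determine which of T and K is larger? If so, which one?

Following every chain through K: below K we get J.
T is not reached, and no chain runs the other way from T to K.
So the given relations leave the order of K and T undetermined.

undetermined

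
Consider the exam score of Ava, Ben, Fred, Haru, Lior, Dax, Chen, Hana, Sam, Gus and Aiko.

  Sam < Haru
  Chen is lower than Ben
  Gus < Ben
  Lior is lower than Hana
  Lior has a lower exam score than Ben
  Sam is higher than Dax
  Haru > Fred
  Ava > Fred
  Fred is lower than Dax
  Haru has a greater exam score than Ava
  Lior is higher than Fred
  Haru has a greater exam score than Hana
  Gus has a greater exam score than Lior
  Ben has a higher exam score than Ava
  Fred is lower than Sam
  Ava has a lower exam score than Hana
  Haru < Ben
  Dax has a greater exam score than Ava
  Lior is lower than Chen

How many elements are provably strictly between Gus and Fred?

Chaining upward from Fred reaches: Ava, Dax, Sam, Lior, Chen, Hana, Haru, Ben.
Chaining downward from Gus reaches: Lior.
Strictly between Fred and Gus are those in both lists: Lior — 1 element.

1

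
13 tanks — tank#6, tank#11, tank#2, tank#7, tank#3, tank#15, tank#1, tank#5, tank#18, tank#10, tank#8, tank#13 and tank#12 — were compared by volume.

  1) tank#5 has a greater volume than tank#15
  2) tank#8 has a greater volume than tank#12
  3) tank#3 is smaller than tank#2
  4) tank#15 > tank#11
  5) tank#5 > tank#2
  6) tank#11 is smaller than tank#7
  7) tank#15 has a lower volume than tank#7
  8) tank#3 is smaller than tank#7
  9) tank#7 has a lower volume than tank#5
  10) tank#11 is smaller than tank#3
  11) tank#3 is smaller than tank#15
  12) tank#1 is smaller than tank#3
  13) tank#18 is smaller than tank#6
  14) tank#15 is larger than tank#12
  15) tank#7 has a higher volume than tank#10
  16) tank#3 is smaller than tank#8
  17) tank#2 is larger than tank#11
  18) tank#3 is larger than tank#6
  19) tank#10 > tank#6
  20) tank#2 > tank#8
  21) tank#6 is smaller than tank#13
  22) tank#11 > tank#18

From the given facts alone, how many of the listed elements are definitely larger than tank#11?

6

The elements the relations force above tank#11 are tank#3, tank#8, tank#15, tank#2, tank#7, tank#5 — no chain reaches any other.
That is 6.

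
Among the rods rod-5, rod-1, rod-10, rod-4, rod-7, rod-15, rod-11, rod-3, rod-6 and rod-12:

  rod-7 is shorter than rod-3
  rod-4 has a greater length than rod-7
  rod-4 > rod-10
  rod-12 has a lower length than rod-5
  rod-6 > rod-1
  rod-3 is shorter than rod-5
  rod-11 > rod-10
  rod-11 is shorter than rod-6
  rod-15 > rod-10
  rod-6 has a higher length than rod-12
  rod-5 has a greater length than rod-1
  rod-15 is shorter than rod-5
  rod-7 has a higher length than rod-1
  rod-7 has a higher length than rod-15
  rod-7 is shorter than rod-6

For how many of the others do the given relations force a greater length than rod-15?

Directly above rod-15: rod-7, rod-5.
One step further: rod-4, rod-6, rod-3 (5 so far).
No other element is forced above rod-15 by the given relations, so the count is 5.

5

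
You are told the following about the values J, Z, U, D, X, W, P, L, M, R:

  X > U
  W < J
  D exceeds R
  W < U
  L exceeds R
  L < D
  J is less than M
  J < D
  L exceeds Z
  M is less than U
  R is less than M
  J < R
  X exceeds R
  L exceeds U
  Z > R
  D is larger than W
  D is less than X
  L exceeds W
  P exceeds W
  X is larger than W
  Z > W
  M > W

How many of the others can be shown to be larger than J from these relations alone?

7

The elements the relations force above J are R, M, U, Z, L, D, X — no chain reaches any other.
That is 7.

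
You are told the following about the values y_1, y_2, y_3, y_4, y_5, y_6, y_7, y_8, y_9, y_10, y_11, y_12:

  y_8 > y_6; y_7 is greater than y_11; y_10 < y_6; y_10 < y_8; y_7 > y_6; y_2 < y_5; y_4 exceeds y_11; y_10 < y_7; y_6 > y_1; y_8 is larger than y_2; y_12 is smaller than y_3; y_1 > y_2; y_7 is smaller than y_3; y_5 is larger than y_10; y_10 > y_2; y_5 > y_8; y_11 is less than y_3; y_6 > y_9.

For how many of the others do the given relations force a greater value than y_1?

From y_1 the given relations immediately reach y_6.
From those, y_7, y_8 — 3 in total.
From those, y_3, y_5 — 5 in total.
Nothing else is reachable above y_1; 5 in all.

5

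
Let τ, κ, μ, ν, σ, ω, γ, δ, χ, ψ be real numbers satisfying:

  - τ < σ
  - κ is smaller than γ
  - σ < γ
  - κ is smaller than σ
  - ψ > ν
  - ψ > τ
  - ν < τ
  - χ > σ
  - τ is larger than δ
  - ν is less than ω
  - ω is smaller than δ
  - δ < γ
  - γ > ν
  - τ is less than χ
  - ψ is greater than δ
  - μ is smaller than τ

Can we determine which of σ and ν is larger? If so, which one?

ν < ω and ω < δ give ν < δ.
With δ < τ: ν < ω < δ < τ.
Then τ < σ extends the chain to σ.
So σ is larger.

σ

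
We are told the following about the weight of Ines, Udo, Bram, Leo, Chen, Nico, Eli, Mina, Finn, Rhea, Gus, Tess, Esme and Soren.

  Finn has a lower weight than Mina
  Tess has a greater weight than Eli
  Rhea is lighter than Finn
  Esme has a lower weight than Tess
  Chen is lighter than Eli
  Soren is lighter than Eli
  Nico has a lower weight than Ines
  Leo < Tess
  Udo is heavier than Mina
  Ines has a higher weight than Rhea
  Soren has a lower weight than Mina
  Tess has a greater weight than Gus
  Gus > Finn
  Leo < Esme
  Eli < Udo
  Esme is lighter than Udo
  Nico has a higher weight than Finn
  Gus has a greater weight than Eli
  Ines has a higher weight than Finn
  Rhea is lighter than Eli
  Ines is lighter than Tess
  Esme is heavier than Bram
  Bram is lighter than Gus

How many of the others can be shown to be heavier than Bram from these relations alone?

4

Directly above Bram: Esme, Gus.
One step further: Udo, Tess (4 so far).
No other element is forced above Bram by the given relations, so the count is 4.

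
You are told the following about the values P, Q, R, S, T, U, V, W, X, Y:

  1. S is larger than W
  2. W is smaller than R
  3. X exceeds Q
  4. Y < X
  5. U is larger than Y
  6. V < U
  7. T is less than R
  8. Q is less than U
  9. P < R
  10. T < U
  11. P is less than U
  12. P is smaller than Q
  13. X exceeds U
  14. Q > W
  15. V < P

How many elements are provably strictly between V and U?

2

Chaining upward from V reaches: P, Q, R, X.
Chaining downward from U reaches: W, T, P, Q, Y.
Strictly between V and U are those in both lists: P, Q — 2 elements.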